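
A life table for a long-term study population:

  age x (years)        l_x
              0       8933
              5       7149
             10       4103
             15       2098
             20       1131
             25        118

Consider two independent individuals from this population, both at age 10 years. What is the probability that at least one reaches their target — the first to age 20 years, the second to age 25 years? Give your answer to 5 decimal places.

0.29648

p₁ = l_20/l_10 = 1131/4103 = 0.275652; p₂ = l_25/l_10 = 118/4103 = 0.028759.
P(at least one) = 1 − (1−p₁)(1−p₂) = 1 − 0.724348 × 0.971241 = 0.296484.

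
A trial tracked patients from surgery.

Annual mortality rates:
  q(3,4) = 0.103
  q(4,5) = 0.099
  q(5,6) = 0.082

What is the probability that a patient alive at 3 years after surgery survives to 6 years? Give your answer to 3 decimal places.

0.742

P(survive 3→6) = (1 − 0.103) × (1 − 0.099) × (1 − 0.082).
= 0.897 × 0.901 × 0.918 = 0.741925.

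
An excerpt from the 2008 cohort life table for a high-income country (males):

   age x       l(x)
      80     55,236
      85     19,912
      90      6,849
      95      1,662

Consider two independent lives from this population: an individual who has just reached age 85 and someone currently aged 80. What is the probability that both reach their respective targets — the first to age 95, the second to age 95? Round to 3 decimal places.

0.003

p₁ = l(95)/l(85) = 1,662/19,912 = 0.083467; p₂ = l(95)/l(80) = 1,662/55,236 = 0.030089.
P(both) = p₁ × p₂ = 0.083467 × 0.030089 = 0.002511.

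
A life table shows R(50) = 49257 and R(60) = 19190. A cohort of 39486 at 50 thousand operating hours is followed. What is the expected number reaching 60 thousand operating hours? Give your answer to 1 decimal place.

The relevant probability is 19190/49257 = 0.389589.
Expected number = 39486 × 0.389589 = 15383.3.

15383.3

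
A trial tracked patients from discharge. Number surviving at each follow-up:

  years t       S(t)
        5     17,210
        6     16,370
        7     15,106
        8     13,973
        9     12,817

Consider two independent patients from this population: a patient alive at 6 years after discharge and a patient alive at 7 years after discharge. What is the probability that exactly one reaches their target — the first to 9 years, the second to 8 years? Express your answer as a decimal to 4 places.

p₁ = S(9)/S(6) = 12,817/16,370 = 0.782957; p₂ = S(8)/S(7) = 13,973/15,106 = 0.924997.
P(exactly one) = p₁(1−p₂) + (1−p₁)p₂ = 0.058724 + 0.200764 = 0.259488.

0.2595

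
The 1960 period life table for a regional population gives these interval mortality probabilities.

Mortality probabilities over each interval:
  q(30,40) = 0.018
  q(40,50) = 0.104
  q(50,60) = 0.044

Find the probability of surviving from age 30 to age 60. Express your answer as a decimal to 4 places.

0.8412

Survival from 30 to 60 is the product of surviving each interval: (1 − 0.018) × (1 − 0.104) × (1 − 0.044).
= 0.982 × 0.896 × 0.956 = 0.841158.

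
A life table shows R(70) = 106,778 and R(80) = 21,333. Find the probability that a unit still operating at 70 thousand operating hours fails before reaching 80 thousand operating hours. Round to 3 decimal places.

P(fail before 80 | operational at 70) = 1 − R(80)/R(70) = 1 − 21,333/106,778 = (85,445)/106,778 = 0.800212.

0.800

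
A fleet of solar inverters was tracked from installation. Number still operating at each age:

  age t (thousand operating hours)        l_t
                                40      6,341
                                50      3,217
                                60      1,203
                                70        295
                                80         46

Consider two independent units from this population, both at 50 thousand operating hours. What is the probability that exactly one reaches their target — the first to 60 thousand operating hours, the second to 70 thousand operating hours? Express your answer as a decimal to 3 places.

p₁ = l_60/l_50 = 1,203/3,217 = 0.373951; p₂ = l_70/l_50 = 295/3,217 = 0.091700.
P(exactly one) = p₁(1−p₂) + (1−p₁)p₂ = 0.339660 + 0.057409 = 0.397068.

0.397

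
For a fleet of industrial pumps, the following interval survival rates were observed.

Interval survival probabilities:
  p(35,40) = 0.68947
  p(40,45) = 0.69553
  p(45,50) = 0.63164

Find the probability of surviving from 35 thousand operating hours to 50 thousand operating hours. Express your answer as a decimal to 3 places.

0.303

Survival from 35 to 50 is the product of surviving each interval: 0.68947 × 0.69553 × 0.63164.
= 0.302901.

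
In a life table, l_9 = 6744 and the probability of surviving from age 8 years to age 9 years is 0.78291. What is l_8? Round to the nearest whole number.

l_8 = l_9 / p = 6744 / 0.78291 = 8614.

8614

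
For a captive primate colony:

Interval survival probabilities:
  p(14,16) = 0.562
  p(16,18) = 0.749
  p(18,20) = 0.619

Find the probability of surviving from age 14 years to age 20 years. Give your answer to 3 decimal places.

Chaining the interval survival probabilities: 0.562 × 0.749 × 0.619.
= 0.260561.

0.261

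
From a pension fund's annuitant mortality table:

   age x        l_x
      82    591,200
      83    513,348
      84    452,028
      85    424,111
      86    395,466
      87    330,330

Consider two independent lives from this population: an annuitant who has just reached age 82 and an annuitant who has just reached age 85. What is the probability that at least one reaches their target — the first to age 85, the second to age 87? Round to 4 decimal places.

0.9375

p₁ = l_85/l_82 = 424,111/591,200 = 0.717373; p₂ = l_87/l_85 = 330,330/424,111 = 0.778876.
P(at least one) = 1 − (1−p₁)(1−p₂) = 1 − 0.282627 × 0.221124 = 0.937504.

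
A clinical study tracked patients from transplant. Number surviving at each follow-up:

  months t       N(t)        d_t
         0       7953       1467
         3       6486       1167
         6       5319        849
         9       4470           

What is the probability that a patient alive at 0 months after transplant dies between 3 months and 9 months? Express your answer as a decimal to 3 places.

0.253

This is the probability of reaching 3 but not 9, conditional on being alive at 0: (N(3) − N(9)) / N(0).
= (6486 − 4470) / 7953 = 2016 / 7953 = 0.253489.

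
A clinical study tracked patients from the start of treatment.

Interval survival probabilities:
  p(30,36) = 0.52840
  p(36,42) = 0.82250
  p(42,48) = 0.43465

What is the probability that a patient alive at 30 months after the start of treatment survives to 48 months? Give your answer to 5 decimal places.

0.18890

P(survive 30→48) = 0.52840 × 0.82250 × 0.43465.
= 0.188903.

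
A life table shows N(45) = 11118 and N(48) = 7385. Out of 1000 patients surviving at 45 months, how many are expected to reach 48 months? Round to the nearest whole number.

The relevant probability is 7385/11118 = 0.664238.
Expected number = 1000 × 0.664238 = 664.

664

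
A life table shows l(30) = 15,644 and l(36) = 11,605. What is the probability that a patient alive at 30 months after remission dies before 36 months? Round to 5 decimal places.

0.25818

P(die before 36 | alive at 30) = 1 − l(36)/l(30) = 1 − 11,605/15,644 = (4,039)/15,644 = 0.258182.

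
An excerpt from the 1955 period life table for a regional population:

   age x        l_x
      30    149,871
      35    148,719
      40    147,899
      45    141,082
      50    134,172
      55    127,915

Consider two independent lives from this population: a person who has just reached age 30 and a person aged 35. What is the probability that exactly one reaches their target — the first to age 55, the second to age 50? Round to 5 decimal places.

p₁ = l_55/l_30 = 127,915/149,871 = 0.853501; p₂ = l_50/l_35 = 134,172/148,719 = 0.902185.
P(exactly one) = p₁(1−p₂) + (1−p₁)p₂ = 0.083485 + 0.132169 = 0.215654.

0.21565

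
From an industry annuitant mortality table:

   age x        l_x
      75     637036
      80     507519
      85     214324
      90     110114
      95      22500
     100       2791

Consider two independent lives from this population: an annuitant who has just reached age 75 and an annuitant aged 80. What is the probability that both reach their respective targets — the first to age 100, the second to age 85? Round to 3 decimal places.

0.002

p₁ = l_100/l_75 = 2791/637036 = 0.004381; p₂ = l_85/l_80 = 214324/507519 = 0.422297.
P(both) = p₁ × p₂ = 0.004381 × 0.422297 = 0.001850.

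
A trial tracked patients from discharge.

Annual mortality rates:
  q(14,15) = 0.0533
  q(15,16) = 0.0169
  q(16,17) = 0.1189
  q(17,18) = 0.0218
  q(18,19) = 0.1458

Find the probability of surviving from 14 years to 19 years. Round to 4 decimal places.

Chaining the interval survival probabilities: (1 − 0.0533) × (1 − 0.0169) × (1 − 0.1189) × (1 − 0.0218) × (1 − 0.1458).
= 0.9467 × 0.9831 × 0.8811 × 0.9782 × 0.8542 = 0.685208.

0.6852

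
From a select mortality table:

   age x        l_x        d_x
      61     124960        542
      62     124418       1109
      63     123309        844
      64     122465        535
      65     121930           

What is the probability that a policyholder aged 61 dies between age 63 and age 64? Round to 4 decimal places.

0.0068

We want 2|1q61 = (l_63 − l_64)/l_61.
This is the probability of reaching 63 but not 64, conditional on being alive at 61: (l_63 − l_64) / l_61.
= (123309 − 122465) / 124960 = 844 / 124960 = 0.006754.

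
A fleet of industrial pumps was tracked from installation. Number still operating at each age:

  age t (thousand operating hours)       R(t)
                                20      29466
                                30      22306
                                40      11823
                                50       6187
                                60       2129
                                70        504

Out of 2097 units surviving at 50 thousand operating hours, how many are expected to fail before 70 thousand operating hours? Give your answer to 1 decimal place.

The relevant probability is 1 − 504/6187 = 0.918539.
Expected number = 2097 × 0.918539 = 1926.2.

1926.2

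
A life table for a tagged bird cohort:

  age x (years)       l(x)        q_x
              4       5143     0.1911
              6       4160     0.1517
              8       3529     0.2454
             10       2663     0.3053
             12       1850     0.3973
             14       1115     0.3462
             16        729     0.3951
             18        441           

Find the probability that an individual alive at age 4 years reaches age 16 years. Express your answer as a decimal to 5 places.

The conditional survival probability is l(16)/l(4) = 729/5143 = 0.141746.

0.14175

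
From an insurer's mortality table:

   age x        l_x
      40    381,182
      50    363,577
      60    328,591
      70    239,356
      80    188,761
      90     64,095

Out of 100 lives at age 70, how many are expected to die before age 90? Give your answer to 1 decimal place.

73.2

The relevant probability is 1 − 64,095/239,356 = 0.732219.
Expected number = 100 × 0.732219 = 73.2.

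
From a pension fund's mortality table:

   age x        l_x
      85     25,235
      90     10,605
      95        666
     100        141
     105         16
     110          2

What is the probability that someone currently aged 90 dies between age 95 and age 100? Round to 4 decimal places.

This is the probability of reaching 95 but not 100, conditional on being alive at 90: (l_95 − l_100) / l_90.
= (666 − 141) / 10,605 = 525 / 10,605 = 0.049505.

0.0495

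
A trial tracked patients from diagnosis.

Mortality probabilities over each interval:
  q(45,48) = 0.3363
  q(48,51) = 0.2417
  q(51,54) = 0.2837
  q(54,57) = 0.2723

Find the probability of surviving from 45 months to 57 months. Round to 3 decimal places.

The overall survival probability is (1 − 0.3363) × (1 − 0.2417) × (1 − 0.2837) × (1 − 0.2723).
= 0.6637 × 0.7583 × 0.7163 × 0.7277 = 0.262337.

0.262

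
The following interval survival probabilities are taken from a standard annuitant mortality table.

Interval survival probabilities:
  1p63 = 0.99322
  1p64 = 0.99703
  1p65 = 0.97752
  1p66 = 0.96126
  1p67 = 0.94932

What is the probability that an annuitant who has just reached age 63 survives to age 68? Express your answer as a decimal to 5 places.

0.88335

The overall survival probability is 0.99322 × 0.99703 × 0.97752 × 0.96126 × 0.94932.
= 0.883350.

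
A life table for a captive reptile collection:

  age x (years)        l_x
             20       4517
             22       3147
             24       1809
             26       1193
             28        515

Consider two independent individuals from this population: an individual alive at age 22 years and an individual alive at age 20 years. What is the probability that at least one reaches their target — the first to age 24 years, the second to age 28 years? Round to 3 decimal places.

p₁ = l_24/l_22 = 1809/3147 = 0.574833; p₂ = l_28/l_20 = 515/4517 = 0.114014.
P(at least one) = 1 − (1−p₁)(1−p₂) = 1 − 0.425167 × 0.885986 = 0.623308.

0.623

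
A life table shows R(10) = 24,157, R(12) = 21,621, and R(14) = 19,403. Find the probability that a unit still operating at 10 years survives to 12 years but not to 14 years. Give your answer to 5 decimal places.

0.09182

This is the probability of reaching 12 but not 14, conditional on being operational at 10: (R(12) − R(14)) / R(10).
= (21,621 − 19,403) / 24,157 = 2,218 / 24,157 = 0.091816.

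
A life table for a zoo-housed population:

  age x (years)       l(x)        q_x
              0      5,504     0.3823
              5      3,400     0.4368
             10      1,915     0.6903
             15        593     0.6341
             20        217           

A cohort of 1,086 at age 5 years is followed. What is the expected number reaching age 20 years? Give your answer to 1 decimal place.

The relevant probability is 217/3,400 = 0.063824.
Expected number = 1,086 × 0.063824 = 69.3.

69.3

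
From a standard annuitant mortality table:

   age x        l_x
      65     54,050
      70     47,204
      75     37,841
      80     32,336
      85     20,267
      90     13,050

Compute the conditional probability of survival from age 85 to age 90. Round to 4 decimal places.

0.6439

The conditional survival probability is l_90/l_85 = 13,050/20,267 = 0.643904.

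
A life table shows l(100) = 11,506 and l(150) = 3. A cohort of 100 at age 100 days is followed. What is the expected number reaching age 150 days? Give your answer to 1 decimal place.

0.0

The relevant probability is 3/11,506 = 0.000261.
Expected number = 100 × 0.000261 = 0.0.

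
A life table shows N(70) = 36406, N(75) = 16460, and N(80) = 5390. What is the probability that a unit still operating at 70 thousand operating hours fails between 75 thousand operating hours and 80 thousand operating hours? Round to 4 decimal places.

This is the probability of reaching 75 but not 80, conditional on being operational at 70: (N(75) − N(80)) / N(70).
= (16460 − 5390) / 36406 = 11070 / 36406 = 0.304071.

0.3041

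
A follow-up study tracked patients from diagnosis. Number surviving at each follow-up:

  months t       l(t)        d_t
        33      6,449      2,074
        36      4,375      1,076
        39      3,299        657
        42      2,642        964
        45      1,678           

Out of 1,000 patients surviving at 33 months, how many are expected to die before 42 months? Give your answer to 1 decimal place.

590.3

The relevant probability is 1 − 2,642/6,449 = 0.590324.
Expected number = 1,000 × 0.590324 = 590.3.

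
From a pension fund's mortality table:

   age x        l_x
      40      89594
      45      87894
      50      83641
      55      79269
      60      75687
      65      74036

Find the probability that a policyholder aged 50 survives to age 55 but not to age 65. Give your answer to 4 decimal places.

0.0626

We want 5|10q50 = (l_55 − l_65)/l_50.
This is the probability of reaching 55 but not 65, conditional on being alive at 50: (l_55 − l_65) / l_50.
= (79269 − 74036) / 83641 = 5233 / 83641 = 0.062565.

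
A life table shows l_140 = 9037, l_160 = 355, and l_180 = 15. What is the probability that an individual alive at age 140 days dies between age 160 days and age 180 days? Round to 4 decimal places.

0.0376

This is the probability of reaching 160 but not 180, conditional on being alive at 140: (l_160 − l_180) / l_140.
= (355 − 15) / 9037 = 340 / 9037 = 0.037623.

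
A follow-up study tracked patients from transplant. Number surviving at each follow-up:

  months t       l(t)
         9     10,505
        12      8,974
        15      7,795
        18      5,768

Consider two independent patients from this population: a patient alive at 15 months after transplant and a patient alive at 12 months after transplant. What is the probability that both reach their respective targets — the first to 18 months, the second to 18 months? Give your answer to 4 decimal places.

0.4756

p₁ = l(18)/l(15) = 5,768/7,795 = 0.739962; p₂ = l(18)/l(12) = 5,768/8,974 = 0.642746.
P(both) = p₁ × p₂ = 0.739962 × 0.642746 = 0.475608.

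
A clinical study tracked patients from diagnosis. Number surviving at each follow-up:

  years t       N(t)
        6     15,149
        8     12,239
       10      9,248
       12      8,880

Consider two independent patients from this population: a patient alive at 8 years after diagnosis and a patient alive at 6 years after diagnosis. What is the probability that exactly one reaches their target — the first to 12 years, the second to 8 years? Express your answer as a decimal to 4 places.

0.3611

p₁ = N(12)/N(8) = 8,880/12,239 = 0.725549; p₂ = N(8)/N(6) = 12,239/15,149 = 0.807908.
P(exactly one) = p₁(1−p₂) + (1−p₁)p₂ = 0.139372 + 0.221731 = 0.361103.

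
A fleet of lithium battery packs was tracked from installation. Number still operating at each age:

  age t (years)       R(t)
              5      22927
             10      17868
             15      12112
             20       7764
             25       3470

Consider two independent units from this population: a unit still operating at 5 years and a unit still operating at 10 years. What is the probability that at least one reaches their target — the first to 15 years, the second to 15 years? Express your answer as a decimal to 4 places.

0.8480

p₁ = R(15)/R(5) = 12112/22927 = 0.528285; p₂ = R(15)/R(10) = 12112/17868 = 0.677860.
P(at least one) = 1 − (1−p₁)(1−p₂) = 1 − 0.471715 × 0.322140 = 0.848042.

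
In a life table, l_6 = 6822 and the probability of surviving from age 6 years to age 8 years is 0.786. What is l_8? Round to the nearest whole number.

5362

l_8 = l_6 × p = 6822 × 0.786 = 5362.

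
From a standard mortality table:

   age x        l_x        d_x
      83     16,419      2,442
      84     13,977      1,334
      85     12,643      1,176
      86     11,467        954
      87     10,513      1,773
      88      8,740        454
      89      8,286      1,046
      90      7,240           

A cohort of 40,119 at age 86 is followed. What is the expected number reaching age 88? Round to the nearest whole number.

30578

The relevant probability is 8,740/11,467 = 0.762187.
Expected number = 40,119 × 0.762187 = 30578.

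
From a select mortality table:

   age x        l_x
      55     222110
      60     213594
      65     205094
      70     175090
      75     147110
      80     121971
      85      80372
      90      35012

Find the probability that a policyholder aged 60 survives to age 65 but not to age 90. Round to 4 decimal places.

0.7963

We want 5|25q60 = (l_65 − l_90)/l_60.
This is the probability of reaching 65 but not 90, conditional on being alive at 60: (l_65 − l_90) / l_60.
= (205094 − 35012) / 213594 = 170082 / 213594 = 0.796286.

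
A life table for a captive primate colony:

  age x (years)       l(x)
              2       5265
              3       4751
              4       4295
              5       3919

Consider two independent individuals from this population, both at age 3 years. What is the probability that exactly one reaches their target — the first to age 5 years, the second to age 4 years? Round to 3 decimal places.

0.237

p₁ = l(5)/l(3) = 3919/4751 = 0.824879; p₂ = l(4)/l(3) = 4295/4751 = 0.904020.
P(exactly one) = p₁(1−p₂) + (1−p₁)p₂ = 0.079172 + 0.158313 = 0.237485.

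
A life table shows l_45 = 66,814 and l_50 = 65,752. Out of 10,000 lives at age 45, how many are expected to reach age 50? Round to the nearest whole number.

The relevant probability is 65,752/66,814 = 0.984105.
Expected number = 10,000 × 0.984105 = 9841.

9841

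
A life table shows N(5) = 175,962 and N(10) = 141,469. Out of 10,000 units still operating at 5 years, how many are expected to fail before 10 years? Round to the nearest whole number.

The relevant probability is 1 − 141,469/175,962 = 0.196025.
Expected number = 10,000 × 0.196025 = 1960.

1960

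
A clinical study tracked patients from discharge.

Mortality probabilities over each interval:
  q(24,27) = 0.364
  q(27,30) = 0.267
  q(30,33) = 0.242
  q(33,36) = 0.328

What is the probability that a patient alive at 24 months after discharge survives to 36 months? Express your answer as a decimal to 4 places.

0.2375

The overall survival probability is (1 − 0.364) × (1 − 0.267) × (1 − 0.242) × (1 − 0.328).
= 0.636 × 0.733 × 0.758 × 0.672 = 0.237465.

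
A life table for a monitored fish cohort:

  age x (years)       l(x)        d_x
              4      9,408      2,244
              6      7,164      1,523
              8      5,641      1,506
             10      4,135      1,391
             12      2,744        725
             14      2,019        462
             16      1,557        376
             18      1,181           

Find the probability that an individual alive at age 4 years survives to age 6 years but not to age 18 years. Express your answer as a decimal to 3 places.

0.636

This is the probability of reaching 6 but not 18, conditional on being alive at 4: (l(6) − l(18)) / l(4).
= (7,164 − 1,181) / 9,408 = 5,983 / 9,408 = 0.635948.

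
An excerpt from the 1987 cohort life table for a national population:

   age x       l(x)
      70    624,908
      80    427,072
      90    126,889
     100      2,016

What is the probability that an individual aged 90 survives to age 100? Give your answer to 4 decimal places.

0.0159

The conditional survival probability is l(100)/l(90) = 2,016/126,889 = 0.015888.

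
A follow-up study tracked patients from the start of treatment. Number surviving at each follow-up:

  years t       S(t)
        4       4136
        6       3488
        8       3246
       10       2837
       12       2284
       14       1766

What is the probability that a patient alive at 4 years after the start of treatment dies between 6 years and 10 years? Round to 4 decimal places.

This is the probability of reaching 6 but not 10, conditional on being alive at 4: (S(6) − S(10)) / S(4).
= (3488 − 2837) / 4136 = 651 / 4136 = 0.157398.

0.1574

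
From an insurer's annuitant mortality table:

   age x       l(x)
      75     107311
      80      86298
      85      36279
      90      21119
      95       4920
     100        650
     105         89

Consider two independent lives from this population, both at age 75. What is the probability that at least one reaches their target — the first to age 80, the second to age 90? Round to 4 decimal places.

p₁ = l(80)/l(75) = 86298/107311 = 0.804186; p₂ = l(90)/l(75) = 21119/107311 = 0.196802.
P(at least one) = 1 − (1−p₁)(1−p₂) = 1 − 0.195814 × 0.803198 = 0.842723.

0.8427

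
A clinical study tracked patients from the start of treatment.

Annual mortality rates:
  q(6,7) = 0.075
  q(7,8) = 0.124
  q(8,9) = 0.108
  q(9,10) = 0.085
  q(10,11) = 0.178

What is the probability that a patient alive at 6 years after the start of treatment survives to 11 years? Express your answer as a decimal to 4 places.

The overall survival probability is (1 − 0.075) × (1 − 0.124) × (1 − 0.108) × (1 − 0.085) × (1 − 0.178).
= 0.925 × 0.876 × 0.892 × 0.915 × 0.822 = 0.543630.

0.5436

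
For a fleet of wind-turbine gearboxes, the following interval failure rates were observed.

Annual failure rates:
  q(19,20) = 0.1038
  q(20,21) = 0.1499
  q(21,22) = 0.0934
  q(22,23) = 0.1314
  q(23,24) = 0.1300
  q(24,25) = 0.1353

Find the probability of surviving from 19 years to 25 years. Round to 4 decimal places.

0.4513

Chaining the interval survival probabilities: (1 − 0.1038) × (1 − 0.1499) × (1 − 0.0934) × (1 − 0.1314) × (1 − 0.1300) × (1 − 0.1353).
= 0.8962 × 0.8501 × 0.9066 × 0.8686 × 0.8700 × 0.8647 = 0.451331.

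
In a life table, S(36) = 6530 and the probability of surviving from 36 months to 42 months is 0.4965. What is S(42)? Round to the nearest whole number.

S(42) = S(36) × p = 6530 × 0.4965 = 3242.

3242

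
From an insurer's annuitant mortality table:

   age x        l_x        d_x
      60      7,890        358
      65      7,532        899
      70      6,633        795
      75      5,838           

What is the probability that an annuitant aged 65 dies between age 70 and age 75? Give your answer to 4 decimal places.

0.1055

This is the probability of reaching 70 but not 75, conditional on being alive at 65: (l_70 − l_75) / l_65.
= (6,633 − 5,838) / 7,532 = 795 / 7,532 = 0.105550.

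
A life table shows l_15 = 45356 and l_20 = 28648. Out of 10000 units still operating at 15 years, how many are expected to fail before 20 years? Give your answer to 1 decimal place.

3683.7

The relevant probability is 1 − 28648/45356 = 0.368375.
Expected number = 10000 × 0.368375 = 3683.7.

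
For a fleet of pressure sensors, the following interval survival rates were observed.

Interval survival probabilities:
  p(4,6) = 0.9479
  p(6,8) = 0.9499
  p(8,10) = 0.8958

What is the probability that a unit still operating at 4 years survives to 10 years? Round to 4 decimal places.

0.8066

Chaining the interval survival probabilities: 0.9479 × 0.9499 × 0.8958.
= 0.806587.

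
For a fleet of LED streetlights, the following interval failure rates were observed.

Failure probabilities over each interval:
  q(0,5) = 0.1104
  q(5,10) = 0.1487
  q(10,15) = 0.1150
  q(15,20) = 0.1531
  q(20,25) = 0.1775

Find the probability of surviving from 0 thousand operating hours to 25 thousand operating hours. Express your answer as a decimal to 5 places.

Survival from 0 to 25 is the product of surviving each interval: (1 − 0.1104) × (1 − 0.1487) × (1 − 0.1150) × (1 − 0.1531) × (1 − 0.1775).
= 0.8896 × 0.8513 × 0.8850 × 0.8469 × 0.8225 = 0.466862.

0.46686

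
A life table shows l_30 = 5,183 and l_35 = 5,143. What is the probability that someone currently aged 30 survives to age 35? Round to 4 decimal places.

0.9923

The conditional survival probability is l_35/l_30 = 5,143/5,183 = 0.992282.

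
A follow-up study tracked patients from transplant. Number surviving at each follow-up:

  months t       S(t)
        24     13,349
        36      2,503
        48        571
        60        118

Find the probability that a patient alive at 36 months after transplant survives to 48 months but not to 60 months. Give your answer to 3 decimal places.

This is the probability of reaching 48 but not 60, conditional on being alive at 36: (S(48) − S(60)) / S(36).
= (571 − 118) / 2,503 = 453 / 2,503 = 0.180983.

0.181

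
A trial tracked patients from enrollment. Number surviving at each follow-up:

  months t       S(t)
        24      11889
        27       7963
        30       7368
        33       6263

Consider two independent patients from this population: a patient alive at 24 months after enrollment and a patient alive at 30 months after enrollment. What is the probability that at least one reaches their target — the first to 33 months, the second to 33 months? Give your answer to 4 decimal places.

p₁ = S(33)/S(24) = 6263/11889 = 0.526789; p₂ = S(33)/S(30) = 6263/7368 = 0.850027.
P(at least one) = 1 − (1−p₁)(1−p₂) = 1 − 0.473211 × 0.149973 = 0.929031.

0.9290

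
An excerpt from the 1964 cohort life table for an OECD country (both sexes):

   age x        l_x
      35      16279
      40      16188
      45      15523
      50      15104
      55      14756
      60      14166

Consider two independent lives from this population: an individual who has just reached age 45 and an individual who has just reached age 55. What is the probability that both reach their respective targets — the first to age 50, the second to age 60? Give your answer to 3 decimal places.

p₁ = l_50/l_45 = 15104/15523 = 0.973008; p₂ = l_60/l_55 = 14166/14756 = 0.960016.
P(both) = p₁ × p₂ = 0.973008 × 0.960016 = 0.934103.

0.934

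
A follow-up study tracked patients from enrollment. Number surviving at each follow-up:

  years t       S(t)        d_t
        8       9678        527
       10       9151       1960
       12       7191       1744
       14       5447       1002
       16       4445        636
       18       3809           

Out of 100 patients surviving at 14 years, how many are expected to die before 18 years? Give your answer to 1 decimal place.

30.1

The relevant probability is 1 − 3809/5447 = 0.300716.
Expected number = 100 × 0.300716 = 30.1.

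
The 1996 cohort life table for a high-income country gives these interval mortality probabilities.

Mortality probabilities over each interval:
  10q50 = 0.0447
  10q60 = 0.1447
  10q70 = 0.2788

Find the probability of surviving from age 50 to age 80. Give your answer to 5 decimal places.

Chaining the interval survival probabilities: (1 − 0.0447) × (1 − 0.1447) × (1 − 0.2788).
= 0.9553 × 0.8553 × 0.7212 = 0.589270.

0.58927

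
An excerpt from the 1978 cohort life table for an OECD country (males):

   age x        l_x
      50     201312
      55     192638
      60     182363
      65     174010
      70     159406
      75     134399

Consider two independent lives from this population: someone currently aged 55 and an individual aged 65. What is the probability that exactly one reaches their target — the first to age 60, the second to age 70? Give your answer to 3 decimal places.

p₁ = l_60/l_55 = 182363/192638 = 0.946662; p₂ = l_70/l_65 = 159406/174010 = 0.916074.
P(exactly one) = p₁(1−p₂) + (1−p₁)p₂ = 0.079450 + 0.048862 = 0.128311.

0.128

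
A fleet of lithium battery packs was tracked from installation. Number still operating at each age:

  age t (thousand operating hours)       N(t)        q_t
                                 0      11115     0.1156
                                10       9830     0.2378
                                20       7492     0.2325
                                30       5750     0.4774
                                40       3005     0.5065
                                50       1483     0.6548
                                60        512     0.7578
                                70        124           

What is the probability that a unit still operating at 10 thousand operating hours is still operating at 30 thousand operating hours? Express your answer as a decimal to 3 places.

The conditional survival probability is N(30)/N(10) = 5750/9830 = 0.584944.

0.585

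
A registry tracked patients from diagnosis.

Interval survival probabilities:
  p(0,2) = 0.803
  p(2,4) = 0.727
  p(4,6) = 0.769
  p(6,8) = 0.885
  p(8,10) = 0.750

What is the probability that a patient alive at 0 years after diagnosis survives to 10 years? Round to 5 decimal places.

0.29798

P(survive 0→10) = 0.803 × 0.727 × 0.769 × 0.885 × 0.750.
= 0.297976.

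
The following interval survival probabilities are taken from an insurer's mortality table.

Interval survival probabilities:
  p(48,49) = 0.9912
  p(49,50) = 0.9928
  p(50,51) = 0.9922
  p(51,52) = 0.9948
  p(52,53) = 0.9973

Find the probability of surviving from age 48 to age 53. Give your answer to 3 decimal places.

Survival from 48 to 53 is the product of surviving each interval: 0.9912 × 0.9928 × 0.9922 × 0.9948 × 0.9973.
= 0.968688.

0.969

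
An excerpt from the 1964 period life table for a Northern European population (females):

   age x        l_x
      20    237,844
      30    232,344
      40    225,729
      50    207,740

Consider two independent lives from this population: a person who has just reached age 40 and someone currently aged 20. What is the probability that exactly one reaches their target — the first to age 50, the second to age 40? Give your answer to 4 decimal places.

p₁ = l_50/l_40 = 207,740/225,729 = 0.920307; p₂ = l_40/l_20 = 225,729/237,844 = 0.949063.
P(exactly one) = p₁(1−p₂) + (1−p₁)p₂ = 0.046878 + 0.075634 = 0.122511.

0.1225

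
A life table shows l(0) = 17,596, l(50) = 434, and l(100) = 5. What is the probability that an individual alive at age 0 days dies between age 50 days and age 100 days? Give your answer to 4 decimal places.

This is the probability of reaching 50 but not 100, conditional on being alive at 0: (l(50) − l(100)) / l(0).
= (434 − 5) / 17,596 = 429 / 17,596 = 0.024381.

0.0244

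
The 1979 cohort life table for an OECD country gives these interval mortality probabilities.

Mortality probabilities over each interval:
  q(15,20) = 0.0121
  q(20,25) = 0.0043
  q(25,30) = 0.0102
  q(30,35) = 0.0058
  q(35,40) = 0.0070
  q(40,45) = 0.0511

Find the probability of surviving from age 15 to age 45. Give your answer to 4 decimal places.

The overall survival probability is (1 − 0.0121) × (1 − 0.0043) × (1 − 0.0102) × (1 − 0.0058) × (1 − 0.0070) × (1 − 0.0511).
= 0.9879 × 0.9957 × 0.9898 × 0.9942 × 0.9930 × 0.9489 = 0.912079.

0.9121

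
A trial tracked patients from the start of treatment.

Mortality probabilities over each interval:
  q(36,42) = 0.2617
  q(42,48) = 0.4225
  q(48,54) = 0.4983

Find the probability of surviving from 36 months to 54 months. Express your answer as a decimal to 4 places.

0.2139

The overall survival probability is (1 − 0.2617) × (1 − 0.4225) × (1 − 0.4983).
= 0.7383 × 0.5775 × 0.5017 = 0.213909.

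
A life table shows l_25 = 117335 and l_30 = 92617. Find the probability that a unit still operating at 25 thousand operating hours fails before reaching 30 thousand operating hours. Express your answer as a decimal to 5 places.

0.21066

P(fail before 30 | operational at 25) = 1 − l_30/l_25 = 1 − 92617/117335 = (24718)/117335 = 0.210662.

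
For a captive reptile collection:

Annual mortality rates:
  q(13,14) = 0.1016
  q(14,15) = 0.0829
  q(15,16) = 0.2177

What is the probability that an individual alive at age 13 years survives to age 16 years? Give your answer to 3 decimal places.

P(survive 13→16) = (1 − 0.1016) × (1 − 0.0829) × (1 − 0.2177).
= 0.8984 × 0.9171 × 0.7823 = 0.644555.

0.645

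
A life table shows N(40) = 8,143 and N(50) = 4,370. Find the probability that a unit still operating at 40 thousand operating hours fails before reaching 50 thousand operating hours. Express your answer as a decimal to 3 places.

P(fail before 50 | operational at 40) = 1 − N(50)/N(40) = 1 − 4,370/8,143 = (3,773)/8,143 = 0.463343.

0.463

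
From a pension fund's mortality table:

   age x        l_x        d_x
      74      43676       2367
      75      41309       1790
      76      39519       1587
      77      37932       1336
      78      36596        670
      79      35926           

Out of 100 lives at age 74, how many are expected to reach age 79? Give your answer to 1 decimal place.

82.3

The relevant probability is 35926/43676 = 0.822557.
Expected number = 100 × 0.822557 = 82.3.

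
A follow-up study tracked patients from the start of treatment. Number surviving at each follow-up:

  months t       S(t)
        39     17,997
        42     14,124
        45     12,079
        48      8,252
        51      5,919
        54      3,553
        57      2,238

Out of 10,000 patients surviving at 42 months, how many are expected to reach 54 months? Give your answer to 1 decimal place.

2515.6

The relevant probability is 3,553/14,124 = 0.251558.
Expected number = 10,000 × 0.251558 = 2515.6.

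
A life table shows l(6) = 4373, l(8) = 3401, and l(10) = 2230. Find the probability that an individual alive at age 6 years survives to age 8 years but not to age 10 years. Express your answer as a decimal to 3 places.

This is the probability of reaching 8 but not 10, conditional on being alive at 6: (l(8) − l(10)) / l(6).
= (3401 − 2230) / 4373 = 1171 / 4373 = 0.267780.

0.268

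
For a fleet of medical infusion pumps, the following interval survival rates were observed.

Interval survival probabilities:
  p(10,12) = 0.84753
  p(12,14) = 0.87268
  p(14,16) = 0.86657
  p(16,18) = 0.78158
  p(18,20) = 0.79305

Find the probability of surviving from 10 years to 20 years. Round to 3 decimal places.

P(survive 10→20) = 0.84753 × 0.87268 × 0.86657 × 0.78158 × 0.79305.
= 0.397272.

0.397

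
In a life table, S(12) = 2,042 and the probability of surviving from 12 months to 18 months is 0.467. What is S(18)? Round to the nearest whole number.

S(18) = S(12) × p = 2,042 × 0.467 = 954.

954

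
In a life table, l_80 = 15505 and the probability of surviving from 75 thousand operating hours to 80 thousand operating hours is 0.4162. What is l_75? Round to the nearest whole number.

l_75 = l_80 / p = 15505 / 0.4162 = 37254.

37254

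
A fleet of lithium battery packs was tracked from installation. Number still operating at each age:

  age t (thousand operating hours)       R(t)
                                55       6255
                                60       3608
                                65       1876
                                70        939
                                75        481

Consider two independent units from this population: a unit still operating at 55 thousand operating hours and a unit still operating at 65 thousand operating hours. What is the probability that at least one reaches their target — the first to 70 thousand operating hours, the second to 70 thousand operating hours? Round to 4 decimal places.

p₁ = R(70)/R(55) = 939/6255 = 0.150120; p₂ = R(70)/R(65) = 939/1876 = 0.500533.
P(at least one) = 1 − (1−p₁)(1−p₂) = 1 − 0.849880 × 0.499467 = 0.575513.

0.5755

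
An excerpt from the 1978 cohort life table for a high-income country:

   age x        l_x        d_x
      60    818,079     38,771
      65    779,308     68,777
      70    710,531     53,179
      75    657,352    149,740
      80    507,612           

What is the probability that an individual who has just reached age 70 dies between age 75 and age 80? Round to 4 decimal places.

We want 5|5q70 = (l_75 − l_80)/l_70.
This is the probability of reaching 75 but not 80, conditional on being alive at 70: (l_75 − l_80) / l_70.
= (657,352 − 507,612) / 710,531 = 149,740 / 710,531 = 0.210744.

0.2107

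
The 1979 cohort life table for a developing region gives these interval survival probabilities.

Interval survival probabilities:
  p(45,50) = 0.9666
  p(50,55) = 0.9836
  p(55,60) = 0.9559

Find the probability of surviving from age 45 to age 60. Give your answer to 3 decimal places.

Chaining the interval survival probabilities: 0.9666 × 0.9836 × 0.9559.
= 0.908820.

0.909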